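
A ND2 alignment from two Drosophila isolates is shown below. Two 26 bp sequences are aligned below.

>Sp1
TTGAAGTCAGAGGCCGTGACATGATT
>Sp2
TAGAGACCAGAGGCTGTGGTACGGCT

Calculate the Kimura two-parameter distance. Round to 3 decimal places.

0.676

Of 26 sites, 9 differences are transitions and 1 are transversions, so P = 9/26 ≈ 0.346154 and Q = 1/26 ≈ 0.038462.
Under the Kimura two-parameter model, d = −½ ln(1 − 2P − Q) − ¼ ln(1 − 2Q).
1 − 2P − Q = 0.26923, giving −½ ln(0.26923) = 0.656095.
1 − 2Q = 0.923076, giving −¼ ln(0.923076) = 0.020011.
d = 0.656095 + 0.020011 = 0.676106.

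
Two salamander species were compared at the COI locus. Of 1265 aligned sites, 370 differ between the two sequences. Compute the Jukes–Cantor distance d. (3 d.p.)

p = 370/1265 ≈ 0.29249.
d = −(3/4) ln(1 − 4p/3) = −0.75 ln(1 − 0.389987) = −0.75 ln(0.610013)
  = −0.75 × (-0.494275) = 0.370706 substitutions/site.

0.371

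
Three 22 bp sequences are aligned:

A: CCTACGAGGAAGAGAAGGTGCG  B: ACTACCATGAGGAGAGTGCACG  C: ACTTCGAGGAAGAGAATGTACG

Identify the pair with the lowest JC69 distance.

A–B: 8/22 differ, p = 0.364, d = 0.497.
A–C: 4/22 differ, p = 0.182, d = 0.208.
B–C: 6/22 differ, p = 0.273, d = 0.339.
The smallest distance is between A and C.

A and C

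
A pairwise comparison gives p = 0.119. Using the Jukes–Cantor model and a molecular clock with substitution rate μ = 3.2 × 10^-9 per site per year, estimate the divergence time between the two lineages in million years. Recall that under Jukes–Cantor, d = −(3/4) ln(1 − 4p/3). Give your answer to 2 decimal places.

d = −(3/4) ln(1 − 4p/3) = −0.75 ln(1 − 0.158667) = −0.75 ln(0.841333)
  = −0.75 × (-0.172768) = 0.129576 substitutions/site.
Under a molecular clock d = 2μt, so t = d/(2μ) = 0.129576 / (2 × 3.2 × 10^-9) = 20.25 million years.

20.25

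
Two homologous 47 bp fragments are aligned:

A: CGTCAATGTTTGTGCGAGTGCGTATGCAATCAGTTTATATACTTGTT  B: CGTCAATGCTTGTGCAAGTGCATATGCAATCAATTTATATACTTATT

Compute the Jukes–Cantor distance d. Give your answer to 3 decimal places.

0.115

The sequences differ at 5 of 47 sites (9, 16, 22, 33, 45), so p = 5/47 ≈ 0.106383.
d = −(3/4) ln(1 − 4p/3) = −0.75 ln(1 − 0.141844) = −0.75 ln(0.858156)
  = −0.75 × (-0.152969) = 0.114727 substitutions/site.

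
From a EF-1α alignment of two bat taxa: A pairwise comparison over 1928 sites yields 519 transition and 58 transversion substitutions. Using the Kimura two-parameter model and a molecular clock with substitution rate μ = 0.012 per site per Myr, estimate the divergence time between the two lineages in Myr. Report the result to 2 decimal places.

18.15

P = 519/1928 ≈ 0.269191 and Q = 58/1928 ≈ 0.030083.
Under the Kimura two-parameter model, d = −½ ln(1 − 2P − Q) − ¼ ln(1 − 2Q).
1 − 2P − Q = 0.431535, giving −½ ln(0.431535) = 0.420203.
1 − 2Q = 0.939834, giving −¼ ln(0.939834) = 0.015513.
d = 0.420203 + 0.015513 = 0.435716.
Under a molecular clock d = 2μt, so t = d/(2μ) = 0.435716 / (2 × 0.012) = 18.15 Myr.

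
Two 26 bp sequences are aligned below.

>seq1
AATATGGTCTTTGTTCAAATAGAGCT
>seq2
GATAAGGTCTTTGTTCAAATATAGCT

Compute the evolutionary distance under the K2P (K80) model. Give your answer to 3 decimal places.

0.125

Of 26 sites, 1 differences are transitions and 2 are transversions, so P = 1/26 ≈ 0.038462 and Q = 2/26 ≈ 0.076923.
Under the Kimura two-parameter model, d = −½ ln(1 − 2P − Q) − ¼ ln(1 − 2Q).
1 − 2P − Q = 0.846153, giving −½ ln(0.846153) = 0.083528.
1 − 2Q = 0.846154, giving −¼ ln(0.846154) = 0.041763.
d = 0.083528 + 0.041763 = 0.125291.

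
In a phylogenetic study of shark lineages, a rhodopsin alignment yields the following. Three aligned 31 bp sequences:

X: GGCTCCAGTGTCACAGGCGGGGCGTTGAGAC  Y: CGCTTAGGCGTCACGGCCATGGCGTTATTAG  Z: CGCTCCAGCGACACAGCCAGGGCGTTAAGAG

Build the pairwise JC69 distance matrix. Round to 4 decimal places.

X–Y: 13/31 sites differ → p ≈ 0.419355, d = −0.75 ln(1 − 0.55914) = 0.614271 ≈ 0.6143.
X–Z: 7/31 sites differ → p ≈ 0.225806, d = −0.75 ln(1 − 0.301075) = 0.268659 ≈ 0.2687.
Y–Z: 8/31 sites differ → p ≈ 0.258065, d = −0.75 ln(1 − 0.344087) = 0.316295 ≈ 0.3163.

d(X,Y) = 0.6143, d(X,Z) = 0.2687, d(Y,Z) = 0.3163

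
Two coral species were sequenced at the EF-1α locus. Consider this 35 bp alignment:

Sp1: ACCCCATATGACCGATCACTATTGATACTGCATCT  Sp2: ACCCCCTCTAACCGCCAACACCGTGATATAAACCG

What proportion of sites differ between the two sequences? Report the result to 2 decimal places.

The sequences differ at 19 of 35 positions.
p = 19/35 = 0.542857… ≈ 0.54 (to 2 d.p.).

0.54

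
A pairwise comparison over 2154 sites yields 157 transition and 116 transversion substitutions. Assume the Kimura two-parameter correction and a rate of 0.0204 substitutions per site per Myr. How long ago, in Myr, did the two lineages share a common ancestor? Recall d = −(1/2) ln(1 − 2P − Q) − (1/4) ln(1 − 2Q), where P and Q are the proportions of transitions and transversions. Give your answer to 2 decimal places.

3.43

P = 157/2154 ≈ 0.072888 and Q = 116/2154 ≈ 0.053853.
Under the Kimura two-parameter model, d = −½ ln(1 − 2P − Q) − ¼ ln(1 − 2Q).
1 − 2P − Q = 0.800371, giving −½ ln(0.800371) = 0.111340.
1 − 2Q = 0.892294, giving −¼ ln(0.892294) = 0.028490.
d = 0.111340 + 0.028490 = 0.139830.
Under a molecular clock d = 2μt, so t = d/(2μ) = 0.139830 / (2 × 0.0204) = 3.43 Myr.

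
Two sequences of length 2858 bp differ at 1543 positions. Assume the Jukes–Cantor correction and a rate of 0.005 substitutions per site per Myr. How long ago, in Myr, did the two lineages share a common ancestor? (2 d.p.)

95.43

p = 1543/2858 ≈ 0.539888.
d = −(3/4) ln(1 − 4p/3) = −0.75 ln(1 − 0.719851) = −0.75 ln(0.280149)
  = −0.75 × (-1.272434) = 0.954326 substitutions/site.
Under a molecular clock d = 2μt, so t = d/(2μ) = 0.954326 / (2 × 0.005) = 95.43 Myr.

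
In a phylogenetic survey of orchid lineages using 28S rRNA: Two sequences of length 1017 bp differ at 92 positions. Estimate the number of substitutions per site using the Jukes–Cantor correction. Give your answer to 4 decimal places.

0.0964

p = 92/1017 ≈ 0.090462.
d = −(3/4) ln(1 − 4p/3) = −0.75 ln(1 − 0.120616) = −0.75 ln(0.879384)
  = −0.75 × (-0.128534) = 0.096401 substitutions/site.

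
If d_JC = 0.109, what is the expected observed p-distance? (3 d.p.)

0.101

p = (3/4)(1 − e^(−4d/3)) = 0.75 × (1 − e^(-0.145333)) = 0.75 × (1 − 0.864734) = 0.101450.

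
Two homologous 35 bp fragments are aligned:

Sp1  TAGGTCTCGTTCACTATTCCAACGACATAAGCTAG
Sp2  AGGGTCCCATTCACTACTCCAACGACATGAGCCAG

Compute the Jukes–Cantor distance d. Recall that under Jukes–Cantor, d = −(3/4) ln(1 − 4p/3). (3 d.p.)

0.233

The sequences differ at 7 of 35 sites (1, 2, 7, 9, 17, 29, 33), so p = 7/35 = 0.2.
d = −(3/4) ln(1 − 4p/3) = −0.75 ln(1 − 0.266667) = −0.75 ln(0.733333)
  = −0.75 × (-0.310155) = 0.232616 substitutions/site.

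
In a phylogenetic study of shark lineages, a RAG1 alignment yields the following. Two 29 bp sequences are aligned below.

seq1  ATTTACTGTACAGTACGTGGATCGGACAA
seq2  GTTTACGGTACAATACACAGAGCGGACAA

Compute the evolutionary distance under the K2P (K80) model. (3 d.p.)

Of 29 sites, 5 differences are transitions and 2 are transversions, so P = 5/29 ≈ 0.172414 and Q = 2/29 ≈ 0.068966.
Under the Kimura two-parameter model, d = −½ ln(1 − 2P − Q) − ¼ ln(1 − 2Q).
1 − 2P − Q = 0.586206, giving −½ ln(0.586206) = 0.267042.
1 − 2Q = 0.862068, giving −¼ ln(0.862068) = 0.037105.
d = 0.267042 + 0.037105 = 0.304147.

0.304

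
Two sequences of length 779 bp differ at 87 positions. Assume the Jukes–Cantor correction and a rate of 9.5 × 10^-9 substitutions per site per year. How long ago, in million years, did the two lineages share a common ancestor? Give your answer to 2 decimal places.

6.36

p = 87/779 ≈ 0.111682.
d = −(3/4) ln(1 − 4p/3) = −0.75 ln(1 − 0.148909) = −0.75 ln(0.851091)
  = −0.75 × (-0.161236) = 0.120927 substitutions/site.
Under a molecular clock d = 2μt, so t = d/(2μ) = 0.120927 / (2 × 9.5 × 10^-9) = 6.36 million years.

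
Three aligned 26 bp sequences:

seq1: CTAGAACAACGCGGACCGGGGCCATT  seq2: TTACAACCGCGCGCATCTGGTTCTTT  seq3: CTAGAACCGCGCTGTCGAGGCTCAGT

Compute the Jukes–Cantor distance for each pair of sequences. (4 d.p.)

seq1–seq2: 10/26 sites differ → p ≈ 0.384615, d = −0.75 ln(1 − 0.51282) = 0.539341 ≈ 0.5393.
seq1–seq3: 9/26 sites differ → p ≈ 0.346154, d = −0.75 ln(1 − 0.461539) = 0.464280 ≈ 0.4643.
seq2–seq3: 11/26 sites differ → p ≈ 0.423077, d = −0.75 ln(1 − 0.564103) = 0.622762 ≈ 0.6228.

d(seq1,seq2) = 0.5393, d(seq1,seq3) = 0.4643, d(seq2,seq3) = 0.6228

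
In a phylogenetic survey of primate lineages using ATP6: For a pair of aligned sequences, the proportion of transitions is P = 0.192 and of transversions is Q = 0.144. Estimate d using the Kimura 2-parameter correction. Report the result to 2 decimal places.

0.46

Under the Kimura two-parameter model, d = −½ ln(1 − 2P − Q) − ¼ ln(1 − 2Q).
1 − 2P − Q = 0.472, giving −½ ln(0.472) = 0.375388.
1 − 2Q = 0.712, giving −¼ ln(0.712) = 0.084919.
d = 0.375388 + 0.084919 = 0.460307.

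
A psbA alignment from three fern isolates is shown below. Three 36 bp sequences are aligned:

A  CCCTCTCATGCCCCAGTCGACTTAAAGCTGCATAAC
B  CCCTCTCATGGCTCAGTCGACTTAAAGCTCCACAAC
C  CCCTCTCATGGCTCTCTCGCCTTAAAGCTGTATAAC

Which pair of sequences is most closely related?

A and B

A–B: 4/36 differ, p = 0.111, d = 0.120.
A–C: 6/36 differ, p = 0.167, d = 0.188.
B–C: 6/36 differ, p = 0.167, d = 0.188.
The smallest distance is between A and B.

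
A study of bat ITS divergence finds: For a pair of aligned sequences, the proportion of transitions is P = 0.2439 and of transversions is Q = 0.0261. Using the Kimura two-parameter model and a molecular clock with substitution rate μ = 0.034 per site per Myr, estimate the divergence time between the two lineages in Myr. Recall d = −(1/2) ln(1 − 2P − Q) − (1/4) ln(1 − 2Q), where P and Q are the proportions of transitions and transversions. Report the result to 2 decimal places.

Under the Kimura two-parameter model, d = −½ ln(1 − 2P − Q) − ¼ ln(1 − 2Q).
1 − 2P − Q = 0.4861, giving −½ ln(0.4861) = 0.360670.
1 − 2Q = 0.9478, giving −¼ ln(0.9478) = 0.013403.
d = 0.360670 + 0.013403 = 0.374073.
Under a molecular clock d = 2μt, so t = d/(2μ) = 0.374073 / (2 × 0.034) = 5.50 Myr.

5.50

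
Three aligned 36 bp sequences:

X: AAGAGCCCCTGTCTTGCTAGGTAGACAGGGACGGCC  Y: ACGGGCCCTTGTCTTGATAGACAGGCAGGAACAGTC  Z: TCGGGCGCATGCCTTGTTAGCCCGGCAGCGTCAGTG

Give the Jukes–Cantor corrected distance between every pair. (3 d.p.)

d(X,Y) = 0.347, d(X,Z) = 0.673, d(Y,Z) = 0.392

X–Y: 10/36 sites differ → p ≈ 0.277778, d = −0.75 ln(1 − 0.370371) = 0.346968 ≈ 0.347.
X–Z: 16/36 sites differ → p ≈ 0.444444, d = −0.75 ln(1 − 0.592592) = 0.673455 ≈ 0.673.
Y–Z: 11/36 sites differ → p ≈ 0.305556, d = −0.75 ln(1 − 0.407408) = 0.392437 ≈ 0.392.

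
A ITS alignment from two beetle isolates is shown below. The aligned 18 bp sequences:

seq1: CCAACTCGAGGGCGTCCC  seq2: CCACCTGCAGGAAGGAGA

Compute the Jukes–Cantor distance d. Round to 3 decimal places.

The sequences differ at 9 of 18 sites (4, 7, 8, 12, 13, 15, 16, 17, 18), so p = 9/18 = 0.5.
d = −(3/4) ln(1 − 4p/3) = −0.75 ln(1 − 0.666667) = −0.75 ln(0.333333)
  = −0.75 × (-1.098613) = 0.823960 substitutions/site.

0.824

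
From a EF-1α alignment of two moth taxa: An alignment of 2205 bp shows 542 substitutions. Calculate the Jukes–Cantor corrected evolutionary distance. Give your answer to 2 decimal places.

0.30

p = 542/2205 ≈ 0.245805.
d = −(3/4) ln(1 − 4p/3) = −0.75 ln(1 − 0.32774) = −0.75 ln(0.67226)
  = −0.75 × (-0.397110) = 0.297833 substitutions/site.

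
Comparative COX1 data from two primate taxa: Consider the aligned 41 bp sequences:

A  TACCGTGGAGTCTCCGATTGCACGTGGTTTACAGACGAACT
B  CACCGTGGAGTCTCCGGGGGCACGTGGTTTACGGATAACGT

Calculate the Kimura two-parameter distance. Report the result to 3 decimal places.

0.263

Of 41 sites, 5 differences are transitions and 4 are transversions, so P = 5/41 ≈ 0.121951 and Q = 4/41 ≈ 0.097561.
Under the Kimura two-parameter model, d = −½ ln(1 − 2P − Q) − ¼ ln(1 − 2Q).
1 − 2P − Q = 0.658537, giving −½ ln(0.658537) = 0.208867.
1 − 2Q = 0.804878, giving −¼ ln(0.804878) = 0.054266.
d = 0.208867 + 0.054266 = 0.263133.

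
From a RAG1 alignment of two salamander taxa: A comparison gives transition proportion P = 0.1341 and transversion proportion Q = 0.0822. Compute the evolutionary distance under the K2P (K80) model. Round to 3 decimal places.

Under the Kimura two-parameter model, d = −½ ln(1 − 2P − Q) − ¼ ln(1 − 2Q).
1 − 2P − Q = 0.6496, giving −½ ln(0.6496) = 0.215699.
1 − 2Q = 0.8356, giving −¼ ln(0.8356) = 0.044901.
d = 0.215699 + 0.044901 = 0.260600.

0.261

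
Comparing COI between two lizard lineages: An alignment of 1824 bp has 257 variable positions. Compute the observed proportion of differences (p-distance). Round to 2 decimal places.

0.14

p = 257/1824 = 0.140899… ≈ 0.14 (to 2 d.p.).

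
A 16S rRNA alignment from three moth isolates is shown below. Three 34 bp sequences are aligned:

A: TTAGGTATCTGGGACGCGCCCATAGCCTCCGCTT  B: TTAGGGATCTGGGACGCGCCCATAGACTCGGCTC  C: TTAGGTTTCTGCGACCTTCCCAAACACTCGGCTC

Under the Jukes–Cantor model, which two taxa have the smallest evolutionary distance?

A and B

A–B: 4/34 differ, p = 0.118, d = 0.128.
A–C: 10/34 differ, p = 0.294, d = 0.373.
B–C: 8/34 differ, p = 0.235, d = 0.282.
The smallest distance is between A and B.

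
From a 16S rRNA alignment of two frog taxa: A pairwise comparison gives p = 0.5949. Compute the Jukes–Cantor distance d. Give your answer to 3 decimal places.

1.182

d = −(3/4) ln(1 − 4p/3) = −0.75 ln(1 − 0.7932) = −0.75 ln(0.2068)
  = −0.75 × (-1.576003) = 1.182002 substitutions/site.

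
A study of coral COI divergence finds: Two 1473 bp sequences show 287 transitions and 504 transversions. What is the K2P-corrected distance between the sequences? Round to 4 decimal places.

P = 287/1473 ≈ 0.19484 and Q = 504/1473 ≈ 0.342159.
Under the Kimura two-parameter model, d = −½ ln(1 − 2P − Q) − ¼ ln(1 − 2Q).
1 − 2P − Q = 0.268161, giving −½ ln(0.268161) = 0.658084.
1 − 2Q = 0.315682, giving −¼ ln(0.315682) = 0.288255.
d = 0.658084 + 0.288255 = 0.946339.

0.9463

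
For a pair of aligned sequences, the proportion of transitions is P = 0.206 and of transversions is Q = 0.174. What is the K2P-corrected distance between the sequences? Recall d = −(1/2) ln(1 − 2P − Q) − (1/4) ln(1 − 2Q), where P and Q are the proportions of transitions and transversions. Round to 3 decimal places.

Under the Kimura two-parameter model, d = −½ ln(1 − 2P − Q) − ¼ ln(1 − 2Q).
1 − 2P − Q = 0.414, giving −½ ln(0.414) = 0.440945.
1 − 2Q = 0.652, giving −¼ ln(0.652) = 0.106928.
d = 0.440945 + 0.106928 = 0.547873.

0.548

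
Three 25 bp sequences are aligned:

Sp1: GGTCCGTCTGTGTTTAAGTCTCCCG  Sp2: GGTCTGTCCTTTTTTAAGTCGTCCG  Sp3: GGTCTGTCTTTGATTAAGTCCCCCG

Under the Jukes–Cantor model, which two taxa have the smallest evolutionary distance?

Sp1–Sp2: 6/25 differ, p = 0.240, d = 0.289.
Sp1–Sp3: 4/25 differ, p = 0.160, d = 0.180.
Sp2–Sp3: 5/25 differ, p = 0.200, d = 0.233.
The smallest distance is between Sp1 and Sp3.

Sp1 and Sp3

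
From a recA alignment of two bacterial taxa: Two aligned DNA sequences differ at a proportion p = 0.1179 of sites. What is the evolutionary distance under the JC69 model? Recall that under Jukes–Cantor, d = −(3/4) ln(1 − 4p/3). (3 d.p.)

d = −(3/4) ln(1 − 4p/3) = −0.75 ln(1 − 0.1572) = −0.75 ln(0.8428)
  = −0.75 × (-0.171026) = 0.128270 substitutions/site.

0.128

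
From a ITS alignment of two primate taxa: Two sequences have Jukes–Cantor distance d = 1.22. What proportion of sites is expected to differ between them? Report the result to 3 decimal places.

p = (3/4)(1 − e^(−4d/3)) = 0.75 × (1 − e^(-1.626667)) = 0.75 × (1 − 0.196584) = 0.602562.

0.603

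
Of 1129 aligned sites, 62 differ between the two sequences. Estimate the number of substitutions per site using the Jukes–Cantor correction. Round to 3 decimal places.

0.057

p = 62/1129 ≈ 0.054916.
d = −(3/4) ln(1 − 4p/3) = −0.75 ln(1 − 0.073221) = −0.75 ln(0.926779)
  = −0.75 × (-0.076040) = 0.057030 substitutions/site.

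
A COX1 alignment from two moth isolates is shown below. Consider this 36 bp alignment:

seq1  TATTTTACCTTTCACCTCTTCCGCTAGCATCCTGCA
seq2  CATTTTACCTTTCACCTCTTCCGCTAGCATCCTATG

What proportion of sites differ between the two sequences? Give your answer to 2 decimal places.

The sequences differ at 4 of 36 positions (sites 1, 34, 35, 36).
p = 4/36 = 0.111111… ≈ 0.11 (to 2 d.p.).

0.11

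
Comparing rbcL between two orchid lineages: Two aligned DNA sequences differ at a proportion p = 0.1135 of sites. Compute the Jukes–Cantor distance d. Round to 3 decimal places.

0.123

d = −(3/4) ln(1 − 4p/3) = −0.75 ln(1 − 0.151333) = −0.75 ln(0.848667)
  = −0.75 × (-0.164088) = 0.123066 substitutions/site.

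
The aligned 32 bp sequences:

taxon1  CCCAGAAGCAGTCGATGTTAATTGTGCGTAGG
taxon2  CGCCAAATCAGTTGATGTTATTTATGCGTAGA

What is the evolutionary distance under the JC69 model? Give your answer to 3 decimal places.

0.304

The sequences differ at 8 of 32 sites (2, 4, 5, 8, 13, 21, 24, 32), so p = 8/32 = 0.25.
d = −(3/4) ln(1 − 4p/3) = −0.75 ln(1 − 0.333333) = −0.75 ln(0.666667)
  = −0.75 × (-0.405465) = 0.304099 substitutions/site.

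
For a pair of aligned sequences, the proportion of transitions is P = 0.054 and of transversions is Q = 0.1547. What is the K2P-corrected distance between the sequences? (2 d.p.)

Under the Kimura two-parameter model, d = −½ ln(1 − 2P − Q) − ¼ ln(1 − 2Q).
1 − 2P − Q = 0.7373, giving −½ ln(0.7373) = 0.152380.
1 − 2Q = 0.6906, giving −¼ ln(0.6906) = 0.092549.
d = 0.152380 + 0.092549 = 0.244929.

0.24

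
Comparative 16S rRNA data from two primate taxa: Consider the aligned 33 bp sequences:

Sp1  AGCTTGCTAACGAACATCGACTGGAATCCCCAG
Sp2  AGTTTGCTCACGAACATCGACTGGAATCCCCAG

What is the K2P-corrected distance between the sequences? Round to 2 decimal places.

Of 33 sites, 1 differences are transitions and 1 are transversions, so P = 1/33 ≈ 0.030303 and Q = 1/33 ≈ 0.030303.
Under the Kimura two-parameter model, d = −½ ln(1 − 2P − Q) − ¼ ln(1 − 2Q).
1 − 2P − Q = 0.909091, giving −½ ln(0.909091) = 0.047655.
1 − 2Q = 0.939394, giving −¼ ln(0.939394) = 0.015630.
d = 0.047655 + 0.015630 = 0.063285.

0.06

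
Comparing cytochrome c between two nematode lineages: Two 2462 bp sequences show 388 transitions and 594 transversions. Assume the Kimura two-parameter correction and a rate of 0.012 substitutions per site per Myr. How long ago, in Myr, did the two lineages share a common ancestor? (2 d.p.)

23.80

P = 388/2462 ≈ 0.157595 and Q = 594/2462 ≈ 0.241267.
Under the Kimura two-parameter model, d = −½ ln(1 − 2P − Q) − ¼ ln(1 − 2Q).
1 − 2P − Q = 0.443543, giving −½ ln(0.443543) = 0.406480.
1 − 2Q = 0.517466, giving −¼ ln(0.517466) = 0.164703.
d = 0.406480 + 0.164703 = 0.571183.
Under a molecular clock d = 2μt, so t = d/(2μ) = 0.571183 / (2 × 0.012) = 23.80 Myr.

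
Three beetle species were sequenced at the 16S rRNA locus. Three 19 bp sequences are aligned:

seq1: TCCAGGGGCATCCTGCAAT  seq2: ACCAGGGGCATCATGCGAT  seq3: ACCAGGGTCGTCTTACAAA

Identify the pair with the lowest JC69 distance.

seq1–seq2: 3/19 differ, p = 0.158, d = 0.177.
seq1–seq3: 6/19 differ, p = 0.316, d = 0.410.
seq2–seq3: 6/19 differ, p = 0.316, d = 0.410.
The smallest distance is between seq1 and seq2.

seq1 and seq2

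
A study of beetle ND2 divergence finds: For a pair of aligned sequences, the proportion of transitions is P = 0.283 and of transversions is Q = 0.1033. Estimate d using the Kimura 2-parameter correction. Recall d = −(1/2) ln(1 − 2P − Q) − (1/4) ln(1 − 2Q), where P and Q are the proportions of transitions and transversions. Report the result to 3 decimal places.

Under the Kimura two-parameter model, d = −½ ln(1 − 2P − Q) − ¼ ln(1 − 2Q).
1 − 2P − Q = 0.3307, giving −½ ln(0.3307) = 0.553272.
1 − 2Q = 0.7934, giving −¼ ln(0.7934) = 0.057857.
d = 0.553272 + 0.057857 = 0.611129.

0.611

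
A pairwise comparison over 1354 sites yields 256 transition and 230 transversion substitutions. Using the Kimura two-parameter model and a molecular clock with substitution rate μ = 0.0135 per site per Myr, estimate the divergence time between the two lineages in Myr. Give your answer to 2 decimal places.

18.55

P = 256/1354 ≈ 0.189069 and Q = 230/1354 ≈ 0.169867.
Under the Kimura two-parameter model, d = −½ ln(1 − 2P − Q) − ¼ ln(1 − 2Q).
1 − 2P − Q = 0.451995, giving −½ ln(0.451995) = 0.397042.
1 − 2Q = 0.660266, giving −¼ ln(0.660266) = 0.103778.
d = 0.397042 + 0.103778 = 0.500820.
Under a molecular clock d = 2μt, so t = d/(2μ) = 0.500820 / (2 × 0.0135) = 18.55 Myr.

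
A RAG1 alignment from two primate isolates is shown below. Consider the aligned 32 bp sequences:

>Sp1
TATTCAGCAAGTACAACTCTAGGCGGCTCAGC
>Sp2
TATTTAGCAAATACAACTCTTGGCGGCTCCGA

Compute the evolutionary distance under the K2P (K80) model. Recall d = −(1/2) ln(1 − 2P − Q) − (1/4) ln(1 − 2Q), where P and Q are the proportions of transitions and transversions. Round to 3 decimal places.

Of 32 sites, 2 differences are transitions and 3 are transversions, so P = 2/32 = 0.0625 and Q = 3/32 = 0.09375.
Under the Kimura two-parameter model, d = −½ ln(1 − 2P − Q) − ¼ ln(1 − 2Q).
1 − 2P − Q = 0.78125, giving −½ ln(0.78125) = 0.123430.
1 − 2Q = 0.8125, giving −¼ ln(0.8125) = 0.051910.
d = 0.123430 + 0.051910 = 0.175340.

0.175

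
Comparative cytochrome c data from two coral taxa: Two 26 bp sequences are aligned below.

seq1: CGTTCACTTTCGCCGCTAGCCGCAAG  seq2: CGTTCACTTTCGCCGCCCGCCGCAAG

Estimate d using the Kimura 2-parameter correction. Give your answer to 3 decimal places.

Of 26 sites, 1 differences are transitions and 1 are transversions, so P = 1/26 ≈ 0.038462 and Q = 1/26 ≈ 0.038462.
Under the Kimura two-parameter model, d = −½ ln(1 − 2P − Q) − ¼ ln(1 − 2Q).
1 − 2P − Q = 0.884614, giving −½ ln(0.884614) = 0.061302.
1 − 2Q = 0.923076, giving −¼ ln(0.923076) = 0.020011.
d = 0.061302 + 0.020011 = 0.081313.

0.081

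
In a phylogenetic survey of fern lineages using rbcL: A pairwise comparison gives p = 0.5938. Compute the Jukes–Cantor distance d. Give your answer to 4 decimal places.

d = −(3/4) ln(1 − 4p/3) = −0.75 ln(1 − 0.791733) = −0.75 ln(0.208267)
  = −0.75 × (-1.568934) = 1.176701 substitutions/site.

1.1767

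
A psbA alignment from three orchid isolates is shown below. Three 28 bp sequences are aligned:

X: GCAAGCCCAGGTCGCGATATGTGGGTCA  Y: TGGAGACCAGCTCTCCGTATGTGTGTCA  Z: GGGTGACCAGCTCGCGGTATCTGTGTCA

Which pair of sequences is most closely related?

X–Y: 9/28 differ, p = 0.321, d = 0.420.
X–Z: 8/28 differ, p = 0.286, d = 0.360.
Y–Z: 5/28 differ, p = 0.179, d = 0.204.
The smallest distance is between Y and Z.

Y and Z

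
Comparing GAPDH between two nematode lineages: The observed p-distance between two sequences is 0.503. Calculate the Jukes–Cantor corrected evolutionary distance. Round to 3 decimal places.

d = −(3/4) ln(1 − 4p/3) = −0.75 ln(1 − 0.670667) = −0.75 ln(0.329333)
  = −0.75 × (-1.110686) = 0.833015 substitutions/site.

0.833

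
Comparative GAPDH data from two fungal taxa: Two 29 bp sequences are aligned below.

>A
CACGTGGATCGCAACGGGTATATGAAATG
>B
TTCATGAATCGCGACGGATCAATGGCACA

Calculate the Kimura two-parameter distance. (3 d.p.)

Of 29 sites, 8 differences are transitions and 4 are transversions, so P = 8/29 ≈ 0.275862 and Q = 4/29 ≈ 0.137931.
Under the Kimura two-parameter model, d = −½ ln(1 − 2P − Q) − ¼ ln(1 − 2Q).
1 − 2P − Q = 0.310345, giving −½ ln(0.310345) = 0.585035.
1 − 2Q = 0.724138, giving −¼ ln(0.724138) = 0.080693.
d = 0.585035 + 0.080693 = 0.665728.

0.666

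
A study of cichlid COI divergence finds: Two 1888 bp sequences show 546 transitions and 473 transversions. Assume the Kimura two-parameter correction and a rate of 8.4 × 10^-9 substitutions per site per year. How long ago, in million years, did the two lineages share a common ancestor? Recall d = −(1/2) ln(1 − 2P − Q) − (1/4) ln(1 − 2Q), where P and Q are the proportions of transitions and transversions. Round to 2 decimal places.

62.89

P = 546/1888 ≈ 0.289195 and Q = 473/1888 ≈ 0.25053.
Under the Kimura two-parameter model, d = −½ ln(1 − 2P − Q) − ¼ ln(1 − 2Q).
1 − 2P − Q = 0.17108, giving −½ ln(0.17108) = 0.882812.
1 − 2Q = 0.49894, giving −¼ ln(0.49894) = 0.173817.
d = 0.882812 + 0.173817 = 1.056629.
Under a molecular clock d = 2μt, so t = d/(2μ) = 1.056629 / (2 × 8.4 × 10^-9) = 62.89 million years.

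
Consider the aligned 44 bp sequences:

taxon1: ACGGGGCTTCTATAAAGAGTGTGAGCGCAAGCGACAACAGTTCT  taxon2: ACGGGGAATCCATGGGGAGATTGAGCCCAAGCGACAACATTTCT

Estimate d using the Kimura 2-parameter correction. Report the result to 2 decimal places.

Of 44 sites, 4 differences are transitions and 6 are transversions, so P = 4/44 ≈ 0.090909 and Q = 6/44 ≈ 0.136364.
Under the Kimura two-parameter model, d = −½ ln(1 − 2P − Q) − ¼ ln(1 − 2Q).
1 − 2P − Q = 0.681818, giving −½ ln(0.681818) = 0.191496.
1 − 2Q = 0.727272, giving −¼ ln(0.727272) = 0.079614.
d = 0.191496 + 0.079614 = 0.271110.

0.27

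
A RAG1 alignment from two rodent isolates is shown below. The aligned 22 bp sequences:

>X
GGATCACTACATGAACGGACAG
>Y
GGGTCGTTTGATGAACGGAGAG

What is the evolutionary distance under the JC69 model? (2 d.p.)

0.34

The sequences differ at 6 of 22 sites (3, 6, 7, 9, 10, 20), so p = 6/22 ≈ 0.272727.
d = −(3/4) ln(1 − 4p/3) = −0.75 ln(1 − 0.363636) = −0.75 ln(0.636364)
  = −0.75 × (-0.451985) = 0.338989 substitutions/site.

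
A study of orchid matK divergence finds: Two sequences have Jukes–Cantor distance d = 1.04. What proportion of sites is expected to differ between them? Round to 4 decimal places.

0.5626

p = (3/4)(1 − e^(−4d/3)) = 0.75 × (1 − e^(-1.386667)) = 0.75 × (1 − 0.249907) = 0.562570.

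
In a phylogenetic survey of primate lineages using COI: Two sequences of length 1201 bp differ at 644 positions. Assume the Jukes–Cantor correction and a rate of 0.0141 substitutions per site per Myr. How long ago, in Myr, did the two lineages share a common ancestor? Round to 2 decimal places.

33.38

p = 644/1201 ≈ 0.53622.
d = −(3/4) ln(1 − 4p/3) = −0.75 ln(1 − 0.71496) = −0.75 ln(0.28504)
  = −0.75 × (-1.255126) = 0.941345 substitutions/site.
Under a molecular clock d = 2μt, so t = d/(2μ) = 0.941345 / (2 × 0.0141) = 33.38 Myr.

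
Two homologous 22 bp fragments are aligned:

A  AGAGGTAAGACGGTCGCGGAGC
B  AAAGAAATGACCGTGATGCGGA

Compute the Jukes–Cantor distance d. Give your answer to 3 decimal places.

The sequences differ at 11 of 22 sites, so p = 11/22 = 0.5.
d = −(3/4) ln(1 − 4p/3) = −0.75 ln(1 − 0.666667) = −0.75 ln(0.333333)
  = −0.75 × (-1.098613) = 0.823960 substitutions/site.

0.824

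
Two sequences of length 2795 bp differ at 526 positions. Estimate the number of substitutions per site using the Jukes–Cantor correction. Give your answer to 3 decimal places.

0.217

p = 526/2795 ≈ 0.188193.
d = −(3/4) ln(1 − 4p/3) = −0.75 ln(1 − 0.250924) = −0.75 ln(0.749076)
  = −0.75 × (-0.288915) = 0.216686 substitutions/site.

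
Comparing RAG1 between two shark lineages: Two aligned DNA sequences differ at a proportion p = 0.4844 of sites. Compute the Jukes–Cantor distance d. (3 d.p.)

0.779

d = −(3/4) ln(1 − 4p/3) = −0.75 ln(1 − 0.645867) = −0.75 ln(0.354133)
  = −0.75 × (-1.038083) = 0.778562 substitutions/site.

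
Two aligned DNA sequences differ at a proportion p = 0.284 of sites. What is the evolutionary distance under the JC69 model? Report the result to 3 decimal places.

0.357

d = −(3/4) ln(1 − 4p/3) = −0.75 ln(1 − 0.378667) = −0.75 ln(0.621333)
  = −0.75 × (-0.475888) = 0.356916 substitutions/site.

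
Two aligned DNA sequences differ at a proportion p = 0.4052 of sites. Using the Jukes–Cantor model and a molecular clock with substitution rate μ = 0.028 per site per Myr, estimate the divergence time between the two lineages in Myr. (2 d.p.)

d = −(3/4) ln(1 − 4p/3) = −0.75 ln(1 − 0.540267) = −0.75 ln(0.459733)
  = −0.75 × (-0.777109) = 0.582832 substitutions/site.
Under a molecular clock d = 2μt, so t = d/(2μ) = 0.582832 / (2 × 0.028) = 10.41 Myr.

10.41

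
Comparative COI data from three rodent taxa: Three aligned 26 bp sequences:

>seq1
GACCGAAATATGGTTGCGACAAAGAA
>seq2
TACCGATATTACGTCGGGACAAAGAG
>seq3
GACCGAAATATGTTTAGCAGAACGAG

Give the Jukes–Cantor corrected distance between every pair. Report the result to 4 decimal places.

d(seq1,seq2) = 0.3961, d(seq1,seq3) = 0.3335, d(seq2,seq3) = 0.6228

seq1–seq2: 8/26 sites differ → p ≈ 0.307692, d = −0.75 ln(1 − 0.410256) = 0.396050 ≈ 0.3961.
seq1–seq3: 7/26 sites differ → p ≈ 0.269231, d = −0.75 ln(1 − 0.358975) = 0.333515 ≈ 0.3335.
seq2–seq3: 11/26 sites differ → p ≈ 0.423077, d = −0.75 ln(1 − 0.564103) = 0.622762 ≈ 0.6228.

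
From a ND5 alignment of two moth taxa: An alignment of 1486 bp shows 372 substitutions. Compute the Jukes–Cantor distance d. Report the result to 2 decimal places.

0.30

p = 372/1486 ≈ 0.250336.
d = −(3/4) ln(1 − 4p/3) = −0.75 ln(1 − 0.333781) = −0.75 ln(0.666219)
  = −0.75 × (-0.406137) = 0.304603 substitutions/site.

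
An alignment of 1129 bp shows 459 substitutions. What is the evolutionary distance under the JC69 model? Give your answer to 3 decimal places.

0.586

p = 459/1129 ≈ 0.406554.
d = −(3/4) ln(1 − 4p/3) = −0.75 ln(1 − 0.542072) = −0.75 ln(0.457928)
  = −0.75 × (-0.781043) = 0.585782 substitutions/site.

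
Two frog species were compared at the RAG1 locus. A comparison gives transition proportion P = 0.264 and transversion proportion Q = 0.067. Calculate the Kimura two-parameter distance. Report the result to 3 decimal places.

Under the Kimura two-parameter model, d = −½ ln(1 − 2P − Q) − ¼ ln(1 − 2Q).
1 − 2P − Q = 0.405, giving −½ ln(0.405) = 0.451934.
1 − 2Q = 0.866, giving −¼ ln(0.866) = 0.035968.
d = 0.451934 + 0.035968 = 0.487902.

0.488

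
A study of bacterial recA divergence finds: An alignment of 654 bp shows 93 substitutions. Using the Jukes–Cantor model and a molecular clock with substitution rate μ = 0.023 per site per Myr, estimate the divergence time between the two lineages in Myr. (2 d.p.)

3.43

p = 93/654 ≈ 0.142202.
d = −(3/4) ln(1 − 4p/3) = −0.75 ln(1 − 0.189603) = −0.75 ln(0.810397)
  = −0.75 × (-0.210231) = 0.157673 substitutions/site.
Under a molecular clock d = 2μt, so t = d/(2μ) = 0.157673 / (2 × 0.023) = 3.43 Myr.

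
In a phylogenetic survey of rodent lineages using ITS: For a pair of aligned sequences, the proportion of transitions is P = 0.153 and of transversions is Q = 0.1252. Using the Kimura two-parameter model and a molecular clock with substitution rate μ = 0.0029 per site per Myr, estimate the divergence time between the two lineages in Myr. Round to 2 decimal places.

61.06

Under the Kimura two-parameter model, d = −½ ln(1 − 2P − Q) − ¼ ln(1 − 2Q).
1 − 2P − Q = 0.5688, giving −½ ln(0.5688) = 0.282113.
1 − 2Q = 0.7496, giving −¼ ln(0.7496) = 0.072054.
d = 0.282113 + 0.072054 = 0.354167.
Under a molecular clock d = 2μt, so t = d/(2μ) = 0.354167 / (2 × 0.0029) = 61.06 Myr.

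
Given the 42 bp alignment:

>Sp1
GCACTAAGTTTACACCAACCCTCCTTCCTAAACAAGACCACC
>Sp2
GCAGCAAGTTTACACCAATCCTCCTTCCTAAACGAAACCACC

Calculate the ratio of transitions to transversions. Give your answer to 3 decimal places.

4.000

Transitions are A↔G and C↔T; transversions are all other mismatches.
Transitions: 4. Transversions: 1.
R = 4/1 = 4.000.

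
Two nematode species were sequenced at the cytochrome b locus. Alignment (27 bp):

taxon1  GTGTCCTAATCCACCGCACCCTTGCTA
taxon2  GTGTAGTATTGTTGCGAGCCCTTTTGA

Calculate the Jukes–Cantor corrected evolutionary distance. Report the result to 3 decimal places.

The sequences differ at 12 of 27 sites, so p = 12/27 ≈ 0.444444.
d = −(3/4) ln(1 − 4p/3) = −0.75 ln(1 − 0.592592) = −0.75 ln(0.407408)
  = −0.75 × (-0.897940) = 0.673455 substitutions/site.

0.673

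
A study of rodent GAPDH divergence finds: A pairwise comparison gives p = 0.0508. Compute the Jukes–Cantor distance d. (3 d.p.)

d = −(3/4) ln(1 − 4p/3) = −0.75 ln(1 − 0.067733) = −0.75 ln(0.932267)
  = −0.75 × (-0.070136) = 0.052602 substitutions/site.

0.053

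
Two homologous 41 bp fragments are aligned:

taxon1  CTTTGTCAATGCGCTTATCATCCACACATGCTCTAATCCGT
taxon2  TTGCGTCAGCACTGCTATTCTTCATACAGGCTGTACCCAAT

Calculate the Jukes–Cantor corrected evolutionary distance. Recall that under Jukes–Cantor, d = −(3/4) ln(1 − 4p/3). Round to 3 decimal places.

0.722

The sequences differ at 19 of 41 sites, so p = 19/41 ≈ 0.463415.
d = −(3/4) ln(1 − 4p/3) = −0.75 ln(1 − 0.617887) = −0.75 ln(0.382113)
  = −0.75 × (-0.962039) = 0.721529 substitutions/site.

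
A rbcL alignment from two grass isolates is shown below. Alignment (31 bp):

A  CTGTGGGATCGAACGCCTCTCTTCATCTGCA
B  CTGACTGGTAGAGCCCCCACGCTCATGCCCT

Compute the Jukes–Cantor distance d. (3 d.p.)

0.874

The sequences differ at 16 of 31 sites, so p = 16/31 ≈ 0.516129.
d = −(3/4) ln(1 − 4p/3) = −0.75 ln(1 − 0.688172) = −0.75 ln(0.311828)
  = −0.75 × (-1.165304) = 0.873978 substitutions/site.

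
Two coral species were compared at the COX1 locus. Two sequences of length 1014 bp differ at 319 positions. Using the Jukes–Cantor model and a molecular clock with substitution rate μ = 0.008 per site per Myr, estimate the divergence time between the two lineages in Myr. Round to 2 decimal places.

p = 319/1014 ≈ 0.314596.
d = −(3/4) ln(1 − 4p/3) = −0.75 ln(1 − 0.419461) = −0.75 ln(0.580539)
  = −0.75 × (-0.543798) = 0.407849 substitutions/site.
Under a molecular clock d = 2μt, so t = d/(2μ) = 0.407849 / (2 × 0.008) = 25.49 Myr.

25.49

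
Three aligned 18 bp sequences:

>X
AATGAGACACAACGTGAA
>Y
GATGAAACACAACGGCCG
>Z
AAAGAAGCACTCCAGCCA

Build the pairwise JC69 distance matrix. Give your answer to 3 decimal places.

X–Y: 6/18 sites differ → p ≈ 0.333333, d = −0.75 ln(1 − 0.444444) = 0.440839 ≈ 0.441.
X–Z: 9/18 sites differ → p = 0.5, d = −0.75 ln(1 − 0.666667) = 0.823960 ≈ 0.824.
Y–Z: 7/18 sites differ → p ≈ 0.388889, d = −0.75 ln(1 − 0.518519) = 0.548166 ≈ 0.548.

d(X,Y) = 0.441, d(X,Z) = 0.824, d(Y,Z) = 0.548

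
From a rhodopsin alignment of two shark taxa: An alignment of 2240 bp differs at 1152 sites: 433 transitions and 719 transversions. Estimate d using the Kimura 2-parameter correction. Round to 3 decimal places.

0.872

P = 433/2240 ≈ 0.193304 and Q = 719/2240 ≈ 0.320982.
Under the Kimura two-parameter model, d = −½ ln(1 − 2P − Q) − ¼ ln(1 − 2Q).
1 − 2P − Q = 0.29241, giving −½ ln(0.29241) = 0.614799.
1 − 2Q = 0.358036, giving −¼ ln(0.358036) = 0.256780.
d = 0.614799 + 0.256780 = 0.871579.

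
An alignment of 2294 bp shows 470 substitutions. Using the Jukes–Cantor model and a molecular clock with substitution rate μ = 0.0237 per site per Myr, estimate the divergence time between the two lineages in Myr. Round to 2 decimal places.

p = 470/2294 ≈ 0.204882.
d = −(3/4) ln(1 − 4p/3) = −0.75 ln(1 − 0.273176) = −0.75 ln(0.726824)
  = −0.75 × (-0.319071) = 0.239303 substitutions/site.
Under a molecular clock d = 2μt, so t = d/(2μ) = 0.239303 / (2 × 0.0237) = 5.05 Myr.

5.05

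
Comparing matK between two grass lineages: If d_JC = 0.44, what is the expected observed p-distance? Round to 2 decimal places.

p = (3/4)(1 − e^(−4d/3)) = 0.75 × (1 − e^(-0.586667)) = 0.75 × (1 − 0.556178) = 0.332867.

0.33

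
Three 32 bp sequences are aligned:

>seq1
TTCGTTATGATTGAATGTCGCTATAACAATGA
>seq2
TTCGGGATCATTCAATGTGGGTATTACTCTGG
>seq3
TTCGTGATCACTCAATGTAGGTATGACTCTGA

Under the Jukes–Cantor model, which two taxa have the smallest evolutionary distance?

seq1–seq2: 10/32 differ, p = 0.313, d = 0.404.
seq1–seq3: 9/32 differ, p = 0.281, d = 0.353.
seq2–seq3: 5/32 differ, p = 0.156, d = 0.175.
The smallest distance is between seq2 and seq3.

seq2 and seq3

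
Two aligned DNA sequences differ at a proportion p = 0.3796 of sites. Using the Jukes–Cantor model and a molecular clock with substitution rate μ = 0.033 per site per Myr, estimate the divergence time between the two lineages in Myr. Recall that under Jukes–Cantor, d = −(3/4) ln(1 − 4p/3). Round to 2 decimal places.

d = −(3/4) ln(1 − 4p/3) = −0.75 ln(1 − 0.506133) = −0.75 ln(0.493867)
  = −0.75 × (-0.705489) = 0.529117 substitutions/site.
Under a molecular clock d = 2μt, so t = d/(2μ) = 0.529117 / (2 × 0.033) = 8.02 Myr.

8.02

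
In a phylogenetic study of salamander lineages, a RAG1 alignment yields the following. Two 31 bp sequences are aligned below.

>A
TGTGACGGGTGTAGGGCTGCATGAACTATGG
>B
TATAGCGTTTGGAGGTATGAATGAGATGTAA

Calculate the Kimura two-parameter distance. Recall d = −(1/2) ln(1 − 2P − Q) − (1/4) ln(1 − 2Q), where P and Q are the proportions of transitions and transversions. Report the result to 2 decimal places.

Of 31 sites, 7 differences are transitions and 7 are transversions, so P = 7/31 ≈ 0.225806 and Q = 7/31 ≈ 0.225806.
Under the Kimura two-parameter model, d = −½ ln(1 − 2P − Q) − ¼ ln(1 − 2Q).
1 − 2P − Q = 0.322582, giving −½ ln(0.322582) = 0.565699.
1 − 2Q = 0.548388, giving −¼ ln(0.548388) = 0.150193.
d = 0.565699 + 0.150193 = 0.715892.

0.72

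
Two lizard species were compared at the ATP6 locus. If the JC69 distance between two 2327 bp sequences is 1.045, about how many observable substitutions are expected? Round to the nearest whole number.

1312

Invert JC69: p = (3/4)(1 − e^(−4d/3)) = 0.75 × (1 − e^(-1.393333)) = 0.75 × (1 − 0.248247) = 0.563815.
Expected differing sites = pL ≈ 0.563815 × 2327 = 1311.997505 ≈ 1312.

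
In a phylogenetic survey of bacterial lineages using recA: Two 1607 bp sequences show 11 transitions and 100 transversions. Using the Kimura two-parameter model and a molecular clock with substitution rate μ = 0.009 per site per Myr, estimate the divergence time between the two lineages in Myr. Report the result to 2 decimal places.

P = 11/1607 ≈ 0.006845 and Q = 100/1607 ≈ 0.062228.
Under the Kimura two-parameter model, d = −½ ln(1 − 2P − Q) − ¼ ln(1 − 2Q).
1 − 2P − Q = 0.924082, giving −½ ln(0.924082) = 0.039477.
1 − 2Q = 0.875544, giving −¼ ln(0.875544) = 0.033227.
d = 0.039477 + 0.033227 = 0.072704.
Under a molecular clock d = 2μt, so t = d/(2μ) = 0.072704 / (2 × 0.009) = 4.04 Myr.

4.04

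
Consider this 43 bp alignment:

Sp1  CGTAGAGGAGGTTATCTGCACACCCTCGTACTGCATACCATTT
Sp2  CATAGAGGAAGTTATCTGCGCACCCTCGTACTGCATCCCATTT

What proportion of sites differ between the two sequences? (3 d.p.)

The sequences differ at 4 of 43 positions (sites 2, 10, 20, 37).
p = 4/43 = 0.093023… ≈ 0.093 (to 3 d.p.).

0.093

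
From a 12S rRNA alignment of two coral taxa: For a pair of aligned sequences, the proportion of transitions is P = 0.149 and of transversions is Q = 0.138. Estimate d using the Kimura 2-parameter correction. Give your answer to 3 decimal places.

Under the Kimura two-parameter model, d = −½ ln(1 − 2P − Q) − ¼ ln(1 − 2Q).
1 − 2P − Q = 0.564, giving −½ ln(0.564) = 0.286351.
1 − 2Q = 0.724, giving −¼ ln(0.724) = 0.080741.
d = 0.286351 + 0.080741 = 0.367092.

0.367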